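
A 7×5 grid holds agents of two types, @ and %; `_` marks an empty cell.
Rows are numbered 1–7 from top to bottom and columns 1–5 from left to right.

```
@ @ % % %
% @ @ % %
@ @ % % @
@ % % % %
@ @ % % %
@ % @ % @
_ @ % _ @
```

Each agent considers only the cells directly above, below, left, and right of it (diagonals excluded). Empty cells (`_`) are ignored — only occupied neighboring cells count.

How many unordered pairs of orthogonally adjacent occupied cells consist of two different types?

25

Scan each occupied cell's neighbors to the right and below so each pair is counted once.
Row 1: @(1,1)–@(1,2)= @(1,1)–%(2,1)≠ @(1,2)–%(1,3)≠ @(1,2)–@(2,2)= %(1,3)–%(1,4)= %(1,3)–@(2,3)≠ %(1,4)–%(1,5)= %(1,4)–%(2,4)= %(1,5)–%(2,5)=  → 3/9 unlike.
Row 2: %(2,1)–@(2,2)≠ %(2,1)–@(3,1)≠ @(2,2)–@(2,3)= @(2,2)–@(3,2)= @(2,3)–%(2,4)≠ @(2,3)–%(3,3)≠ %(2,4)–%(2,5)= %(2,4)–%(3,4)= %(2,5)–@(3,5)≠  → 5/9 unlike.
Row 3: @(3,1)–@(3,2)= @(3,1)–@(4,1)= @(3,2)–%(3,3)≠ @(3,2)–%(4,2)≠ %(3,3)–%(3,4)= %(3,3)–%(4,3)= %(3,4)–@(3,5)≠ %(3,4)–%(4,4)= @(3,5)–%(4,5)≠  → 4/9 unlike.
Row 4: @(4,1)–%(4,2)≠ @(4,1)–@(5,1)= %(4,2)–%(4,3)= %(4,2)–@(5,2)≠ %(4,3)–%(4,4)= %(4,3)–%(5,3)= %(4,4)–%(4,5)= %(4,4)–%(5,4)= %(4,5)–%(5,5)=  → 2/9 unlike.
Row 5: @(5,1)–@(5,2)= @(5,1)–@(6,1)= @(5,2)–%(5,3)≠ @(5,2)–%(6,2)≠ %(5,3)–%(5,4)= %(5,3)–@(6,3)≠ %(5,4)–%(5,5)= %(5,4)–%(6,4)= %(5,5)–@(6,5)≠  → 4/9 unlike.
Row 6: @(6,1)–%(6,2)≠ %(6,2)–@(6,3)≠ %(6,2)–@(7,2)≠ @(6,3)–%(6,4)≠ @(6,3)–%(7,3)≠ %(6,4)–@(6,5)≠ @(6,5)–@(7,5)=  → 6/7 unlike.
Row 7: @(7,2)–%(7,3)≠  → 1/1 unlike.
Total adjacent occupied pairs: 53; unlike-type pairs: 25.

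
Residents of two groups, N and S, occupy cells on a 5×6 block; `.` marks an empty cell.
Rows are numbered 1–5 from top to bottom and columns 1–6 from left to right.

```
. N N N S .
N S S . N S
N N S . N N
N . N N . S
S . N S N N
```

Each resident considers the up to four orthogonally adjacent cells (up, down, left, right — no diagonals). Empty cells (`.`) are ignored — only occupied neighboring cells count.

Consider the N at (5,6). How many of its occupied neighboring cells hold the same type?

1

Occupied neighbors of (5,6): (4,6)=S, (5,5)=N.
Same type (N): 1 of 2.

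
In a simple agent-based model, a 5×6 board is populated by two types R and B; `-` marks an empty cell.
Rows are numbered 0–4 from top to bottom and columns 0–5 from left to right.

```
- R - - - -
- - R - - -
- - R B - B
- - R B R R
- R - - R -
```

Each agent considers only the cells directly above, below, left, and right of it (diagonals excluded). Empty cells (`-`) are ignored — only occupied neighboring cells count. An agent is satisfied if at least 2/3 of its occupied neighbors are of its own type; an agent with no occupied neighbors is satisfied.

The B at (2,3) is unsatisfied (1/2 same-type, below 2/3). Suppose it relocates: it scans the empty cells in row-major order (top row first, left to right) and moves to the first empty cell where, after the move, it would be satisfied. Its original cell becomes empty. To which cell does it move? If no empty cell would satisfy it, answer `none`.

(0,3)

Vacating (2,3). Empty cells in order:
  (0,0): 0/1 same-type → still unsatisfied.
  (0,2): 0/2 same-type → still unsatisfied.
  (0,3): 0/0 same-type → satisfied — stop here.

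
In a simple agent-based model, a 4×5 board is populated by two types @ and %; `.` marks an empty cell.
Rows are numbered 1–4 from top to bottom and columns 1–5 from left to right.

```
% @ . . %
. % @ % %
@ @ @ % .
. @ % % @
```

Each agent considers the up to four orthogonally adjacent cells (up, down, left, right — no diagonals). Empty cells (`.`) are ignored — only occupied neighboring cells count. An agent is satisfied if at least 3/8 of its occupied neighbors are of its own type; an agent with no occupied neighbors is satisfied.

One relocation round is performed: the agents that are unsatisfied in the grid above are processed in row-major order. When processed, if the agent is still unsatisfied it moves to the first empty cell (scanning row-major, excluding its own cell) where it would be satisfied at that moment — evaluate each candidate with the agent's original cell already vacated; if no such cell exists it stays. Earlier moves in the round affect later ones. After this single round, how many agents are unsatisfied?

1

Initially unsatisfied (in order): (1,1), (1,2), (2,2), (2,3), (4,3), (4,5).
  (1,1) → (1,4).
  (1,2) → (1,1).
  (2,2) → (1,3).
  (2,3) → (1,2).
  (4,3) → (2,3).
  (4,5) → (2,1).
Resulting grid:
@ @ % % %
@ . % % %
@ @ @ % .
. @ . % .
Unsatisfied now: (3,3).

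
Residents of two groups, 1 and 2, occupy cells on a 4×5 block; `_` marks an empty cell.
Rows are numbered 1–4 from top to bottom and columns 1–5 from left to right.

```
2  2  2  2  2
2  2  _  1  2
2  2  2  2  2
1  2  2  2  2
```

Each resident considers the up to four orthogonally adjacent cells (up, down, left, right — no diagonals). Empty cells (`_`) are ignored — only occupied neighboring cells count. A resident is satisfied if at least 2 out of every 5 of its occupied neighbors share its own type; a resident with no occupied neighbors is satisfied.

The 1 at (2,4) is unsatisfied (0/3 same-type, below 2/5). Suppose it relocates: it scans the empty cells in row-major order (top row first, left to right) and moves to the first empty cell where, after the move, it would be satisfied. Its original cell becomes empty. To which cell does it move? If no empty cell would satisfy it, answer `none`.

none

Vacating (2,4). Empty cells in order:
  (2,3): 0/3 same-type → still unsatisfied.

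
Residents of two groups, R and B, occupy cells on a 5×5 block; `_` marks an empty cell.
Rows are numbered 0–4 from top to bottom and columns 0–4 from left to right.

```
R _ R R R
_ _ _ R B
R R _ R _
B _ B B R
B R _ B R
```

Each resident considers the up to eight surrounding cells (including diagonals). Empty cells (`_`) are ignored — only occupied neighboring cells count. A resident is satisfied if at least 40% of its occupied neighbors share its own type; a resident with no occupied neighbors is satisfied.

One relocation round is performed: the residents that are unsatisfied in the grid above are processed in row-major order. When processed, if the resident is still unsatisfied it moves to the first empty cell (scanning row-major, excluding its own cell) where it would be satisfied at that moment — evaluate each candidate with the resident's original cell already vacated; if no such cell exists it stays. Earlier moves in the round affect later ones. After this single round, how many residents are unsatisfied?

Initially unsatisfied (in order): (1,4), (2,1), (3,0), (4,1), (4,4).
  (1,4) → (2,2).
  (2,1) → (0,1).
  (3,0) → (2,1).
  (4,1) → (1,0).
  (4,4) → (1,1).
Resulting grid:
R R R R R
R R _ R _
R B B R _
_ _ B B R
B _ _ B _
Unsatisfied now: (3,4).

1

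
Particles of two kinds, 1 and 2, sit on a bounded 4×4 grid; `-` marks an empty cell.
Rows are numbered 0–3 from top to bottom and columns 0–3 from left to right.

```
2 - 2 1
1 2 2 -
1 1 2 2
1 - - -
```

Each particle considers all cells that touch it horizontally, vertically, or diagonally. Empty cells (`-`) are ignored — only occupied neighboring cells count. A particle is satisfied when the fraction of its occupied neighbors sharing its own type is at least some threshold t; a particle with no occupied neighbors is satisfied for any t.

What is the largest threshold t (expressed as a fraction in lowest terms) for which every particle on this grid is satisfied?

0/1

(0,0)2 1/2
(0,2)2 2/3
(0,3)1 0/2
(1,0)1 2/4
(1,1)2 4/7
(1,2)2 4/6
(2,0)1 3/4
(2,1)1 3/6
(2,2)2 3/4
(2,3)2 2/2
(3,0)1 2/2
The smallest same-type fraction is 0/2 at (0,3), which reduces to 0/1. Any threshold above that leaves this particle unsatisfied.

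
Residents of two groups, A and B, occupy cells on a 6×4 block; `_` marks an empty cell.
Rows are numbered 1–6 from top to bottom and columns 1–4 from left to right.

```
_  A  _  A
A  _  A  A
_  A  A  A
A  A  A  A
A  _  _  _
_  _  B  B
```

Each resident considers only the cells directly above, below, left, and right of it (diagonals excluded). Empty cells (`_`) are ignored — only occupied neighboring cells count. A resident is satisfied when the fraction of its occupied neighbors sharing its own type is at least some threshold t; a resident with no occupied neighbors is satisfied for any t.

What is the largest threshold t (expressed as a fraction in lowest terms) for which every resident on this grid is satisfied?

1/1

(1,2)A — no occupied neighbors
(1,4)A 1/1
(2,1)A — no occupied neighbors
(2,3)A 2/2
(2,4)A 3/3
(3,2)A 2/2
(3,3)A 4/4
(3,4)A 3/3
(4,1)A 2/2
(4,2)A 3/3
(4,3)A 3/3
(4,4)A 2/2
(5,1)A 1/1
(6,3)B 1/1
(6,4)B 1/1
The smallest same-type fraction is 1/1 at (1,4), which reduces to 1/1. Any threshold above that leaves this resident unsatisfied.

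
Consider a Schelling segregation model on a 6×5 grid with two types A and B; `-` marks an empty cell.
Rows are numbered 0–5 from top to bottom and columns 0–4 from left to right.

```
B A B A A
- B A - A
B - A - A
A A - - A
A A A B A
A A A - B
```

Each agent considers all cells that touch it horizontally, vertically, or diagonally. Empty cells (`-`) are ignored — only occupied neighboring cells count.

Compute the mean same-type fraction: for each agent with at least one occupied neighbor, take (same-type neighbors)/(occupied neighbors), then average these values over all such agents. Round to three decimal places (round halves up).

0.682

(0,0)B 1/2
(0,1)A 1/4
(0,2)B 1/4
(0,3)A 3/4
(0,4)A 2/2
(1,1)B 3/6
(1,2)A 3/5
(1,4)A 3/3
(2,0)B 1/3
(2,2)A 2/3
(2,4)A 2/2
(3,0)A 3/4
(3,1)A 5/6
(3,4)A 2/3
(4,0)A 5/5
(4,1)A 7/7
(4,2)A 4/5
(4,3)B 1/5
(4,4)A 1/3
(5,0)A 3/3
(5,1)A 5/5
(5,2)A 3/4
(5,4)B 1/2
Sum over 23 agents: 1/2 + 1/4 + 1/4 + 3/4 + 2/2 + 3/6 + 3/5 + 3/3 + 1/3 + 2/3 + 2/2 + 3/4 + 5/6 + 2/3 + 5/5 + 7/7 + 4/5 + 1/5 + 1/3 + 3/3 + 5/5 + 3/4 + 1/2 = 941/60; mean = 941/60 ÷ 23 = 941/1380 = 0.681884… → 0.682.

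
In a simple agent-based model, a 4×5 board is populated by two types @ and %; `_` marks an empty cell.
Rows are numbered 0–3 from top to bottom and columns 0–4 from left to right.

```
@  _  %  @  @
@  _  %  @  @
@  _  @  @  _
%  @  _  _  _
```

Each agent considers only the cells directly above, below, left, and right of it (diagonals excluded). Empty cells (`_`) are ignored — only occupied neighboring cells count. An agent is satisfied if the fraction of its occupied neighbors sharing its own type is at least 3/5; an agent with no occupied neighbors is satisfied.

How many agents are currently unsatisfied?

6

Row 0: (0,0)@ 1/1 ✓ · (0,2)% 1/2 ✗ · (0,3)@ 2/3 ✓ · (0,4)@ 2/2 ✓
Row 1: (1,0)@ 2/2 ✓ · (1,2)% 1/3 ✗ · (1,3)@ 3/4 ✓ · (1,4)@ 2/2 ✓
Row 2: (2,0)@ 1/2 ✗ · (2,2)@ 1/2 ✗ · (2,3)@ 2/2 ✓
Row 3: (3,0)% 0/2 ✗ · (3,1)@ 0/1 ✗
Unsatisfied: (0,2), (1,2), (2,0), (2,2), (3,0), (3,1) — 6 in total.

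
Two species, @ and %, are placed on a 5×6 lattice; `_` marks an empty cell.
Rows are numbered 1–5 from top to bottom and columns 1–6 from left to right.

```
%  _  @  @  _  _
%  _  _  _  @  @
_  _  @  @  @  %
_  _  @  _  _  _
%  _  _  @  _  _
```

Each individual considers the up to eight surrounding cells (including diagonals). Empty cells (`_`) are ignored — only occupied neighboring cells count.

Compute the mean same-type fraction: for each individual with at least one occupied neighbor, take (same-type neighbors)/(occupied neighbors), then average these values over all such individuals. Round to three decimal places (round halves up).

0.851

(1,1)% 1/1
(1,3)@ 1/1
(1,4)@ 2/2
(2,1)% 1/1
(2,5)@ 4/5
(2,6)@ 2/3
(3,3)@ 2/2
(3,4)@ 4/4
(3,5)@ 3/4
(3,6)% 0/3
(4,3)@ 3/3
(5,1)% — no occupied neighbors
(5,4)@ 1/1
Sum over 12 individuals: 1/1 + 1/1 + 2/2 + 1/1 + 4/5 + 2/3 + 2/2 + 4/4 + 3/4 + 0/3 + 3/3 + 1/1 = 613/60; mean = 613/60 ÷ 12 = 613/720 = 0.851388… → 0.851.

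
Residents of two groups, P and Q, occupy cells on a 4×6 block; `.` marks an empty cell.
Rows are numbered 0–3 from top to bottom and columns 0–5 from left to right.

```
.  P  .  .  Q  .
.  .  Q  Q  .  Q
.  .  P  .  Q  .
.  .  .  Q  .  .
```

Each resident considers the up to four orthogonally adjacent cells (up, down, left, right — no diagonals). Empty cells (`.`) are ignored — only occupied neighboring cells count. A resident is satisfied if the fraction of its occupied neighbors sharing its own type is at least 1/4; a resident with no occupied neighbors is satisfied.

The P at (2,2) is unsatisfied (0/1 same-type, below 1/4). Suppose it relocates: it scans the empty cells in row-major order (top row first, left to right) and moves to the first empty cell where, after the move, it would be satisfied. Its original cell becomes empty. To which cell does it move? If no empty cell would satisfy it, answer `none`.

(0,0)

Vacating (2,2). Empty cells in order:
  (0,0): 1/1 same-type → satisfied — stop here.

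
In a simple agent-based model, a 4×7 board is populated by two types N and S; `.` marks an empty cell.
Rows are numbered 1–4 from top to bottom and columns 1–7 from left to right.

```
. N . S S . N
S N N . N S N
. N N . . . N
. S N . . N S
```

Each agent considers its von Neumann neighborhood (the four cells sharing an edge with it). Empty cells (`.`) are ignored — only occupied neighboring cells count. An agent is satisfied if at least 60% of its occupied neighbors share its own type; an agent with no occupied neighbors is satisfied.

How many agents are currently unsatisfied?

9

Row 1: (1,2)N 1/1 ✓ · (1,4)S 1/1 ✓ · (1,5)S 1/2 ✗ · (1,7)N 1/1 ✓
Row 2: (2,1)S 0/1 ✗ · (2,2)N 3/4 ✓ · (2,3)N 2/2 ✓ · (2,5)N 0/2 ✗ · (2,6)S 0/2 ✗ · (2,7)N 2/3 ✓
Row 3: (3,2)N 2/3 ✓ · (3,3)N 3/3 ✓ · (3,7)N 1/2 ✗
Row 4: (4,2)S 0/2 ✗ · (4,3)N 1/2 ✗ · (4,6)N 0/1 ✗ · (4,7)S 0/2 ✗
Unsatisfied: (1,5), (2,1), (2,5), (2,6), (3,7), (4,2), (4,3), (4,6), (4,7) — 9 in total.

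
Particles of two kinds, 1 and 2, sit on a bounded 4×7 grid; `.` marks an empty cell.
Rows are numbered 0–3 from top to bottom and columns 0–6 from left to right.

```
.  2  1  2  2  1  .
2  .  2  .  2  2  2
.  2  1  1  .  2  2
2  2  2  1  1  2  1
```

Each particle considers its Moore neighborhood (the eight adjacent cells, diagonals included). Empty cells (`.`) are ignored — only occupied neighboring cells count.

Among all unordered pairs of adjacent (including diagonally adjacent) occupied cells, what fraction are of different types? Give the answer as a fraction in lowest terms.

20/49

Scan each occupied cell's neighbors to the right and below (and the two forward diagonals) so each pair is counted once.
From row 0: 7 unlike of 14 pairs (running 7/14).
From row 1: 3 unlike of 12 pairs (running 10/26).
From row 2: 7 unlike of 17 pairs (running 17/43).
From row 3: 3 unlike of 6 pairs (running 20/49).
Total adjacent occupied pairs: 49; unlike-type pairs: 20.
20/49 is already in lowest terms.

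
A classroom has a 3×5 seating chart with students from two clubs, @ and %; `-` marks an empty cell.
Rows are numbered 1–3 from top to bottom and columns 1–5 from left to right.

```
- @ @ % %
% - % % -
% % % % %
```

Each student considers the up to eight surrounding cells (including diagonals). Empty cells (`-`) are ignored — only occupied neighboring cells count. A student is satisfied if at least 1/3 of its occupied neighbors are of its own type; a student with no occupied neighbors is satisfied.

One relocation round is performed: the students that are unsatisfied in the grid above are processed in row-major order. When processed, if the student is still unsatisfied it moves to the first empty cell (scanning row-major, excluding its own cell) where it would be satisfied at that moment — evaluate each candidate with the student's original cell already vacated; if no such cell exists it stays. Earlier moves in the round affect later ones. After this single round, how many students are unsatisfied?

Initially unsatisfied (in order): (1,3).
  (1,3) → (1,1).
Resulting grid:
@ @ - % %
% - % % -
% % % % %
All satisfied now.

0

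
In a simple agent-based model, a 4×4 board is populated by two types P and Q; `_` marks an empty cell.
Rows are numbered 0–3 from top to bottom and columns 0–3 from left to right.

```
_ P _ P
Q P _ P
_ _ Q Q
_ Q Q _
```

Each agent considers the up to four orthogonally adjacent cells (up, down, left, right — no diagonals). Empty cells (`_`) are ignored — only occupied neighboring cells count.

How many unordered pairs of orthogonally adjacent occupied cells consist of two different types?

2

Scan each occupied cell's neighbors to the right and below so each pair is counted once.
Row 0: P(0,1)–P(1,1)= P(0,3)–P(1,3)=  → 0/2 unlike.
Row 1: Q(1,0)–P(1,1)≠ P(1,3)–Q(2,3)≠  → 2/2 unlike.
Row 2: Q(2,2)–Q(2,3)= Q(2,2)–Q(3,2)=  → 0/2 unlike.
Row 3: Q(3,1)–Q(3,2)=  → 0/1 unlike.
Total adjacent occupied pairs: 7; unlike-type pairs: 2.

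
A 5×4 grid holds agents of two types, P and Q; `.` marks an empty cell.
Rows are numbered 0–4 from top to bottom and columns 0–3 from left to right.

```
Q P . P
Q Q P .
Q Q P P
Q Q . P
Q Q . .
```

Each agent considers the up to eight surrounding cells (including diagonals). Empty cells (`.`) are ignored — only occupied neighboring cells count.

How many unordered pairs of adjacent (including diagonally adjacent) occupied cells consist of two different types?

Scan each occupied cell's neighbors to the right and below (and the two forward diagonals) so each pair is counted once.
Row 0: Q(0,0)–P(0,1)≠ Q(0,0)–Q(1,0)= Q(0,0)–Q(1,1)= P(0,1)–Q(1,1)≠ P(0,1)–P(1,2)= P(0,1)–Q(1,0)≠ P(0,3)–P(1,2)=  → 3/7 unlike.
Row 1: Q(1,0)–Q(1,1)= Q(1,0)–Q(2,0)= Q(1,0)–Q(2,1)= Q(1,1)–P(1,2)≠ Q(1,1)–Q(2,1)= Q(1,1)–P(2,2)≠ Q(1,1)–Q(2,0)= P(1,2)–P(2,2)= P(1,2)–P(2,3)= P(1,2)–Q(2,1)≠  → 3/10 unlike.
Row 2: Q(2,0)–Q(2,1)= Q(2,0)–Q(3,0)= Q(2,0)–Q(3,1)= Q(2,1)–P(2,2)≠ Q(2,1)–Q(3,1)= Q(2,1)–Q(3,0)= P(2,2)–P(2,3)= P(2,2)–P(3,3)= P(2,2)–Q(3,1)≠ P(2,3)–P(3,3)=  → 2/10 unlike.
Row 3: Q(3,0)–Q(3,1)= Q(3,0)–Q(4,0)= Q(3,0)–Q(4,1)= Q(3,1)–Q(4,1)= Q(3,1)–Q(4,0)=  → 0/5 unlike.
Row 4: Q(4,0)–Q(4,1)=  → 0/1 unlike.
Total adjacent occupied pairs: 33; unlike-type pairs: 8.

8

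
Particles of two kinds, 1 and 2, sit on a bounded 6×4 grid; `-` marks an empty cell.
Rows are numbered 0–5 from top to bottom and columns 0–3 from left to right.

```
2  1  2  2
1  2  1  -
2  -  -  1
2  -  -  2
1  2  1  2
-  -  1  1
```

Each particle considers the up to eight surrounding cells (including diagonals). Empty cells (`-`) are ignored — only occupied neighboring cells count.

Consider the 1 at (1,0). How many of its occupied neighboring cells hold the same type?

Occupied neighbors of (1,0): (0,0)=2, (0,1)=1, (1,1)=2, (2,0)=2.
Same type (1): 1 of 4.

1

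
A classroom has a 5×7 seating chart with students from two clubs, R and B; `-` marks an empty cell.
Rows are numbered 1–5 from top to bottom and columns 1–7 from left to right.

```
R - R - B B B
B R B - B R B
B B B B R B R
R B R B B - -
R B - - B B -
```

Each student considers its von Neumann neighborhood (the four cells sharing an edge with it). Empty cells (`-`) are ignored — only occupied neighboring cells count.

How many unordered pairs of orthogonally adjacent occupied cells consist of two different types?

Scan each occupied cell's neighbors to the right and below so each pair is counted once.
Row 1: R(1,1)–B(2,1)≠ R(1,3)–B(2,3)≠ B(1,5)–B(1,6)= B(1,5)–B(2,5)= B(1,6)–B(1,7)= B(1,6)–R(2,6)≠ B(1,7)–B(2,7)=  → 3/7 unlike.
Row 2: B(2,1)–R(2,2)≠ B(2,1)–B(3,1)= R(2,2)–B(2,3)≠ R(2,2)–B(3,2)≠ B(2,3)–B(3,3)= B(2,5)–R(2,6)≠ B(2,5)–R(3,5)≠ R(2,6)–B(2,7)≠ R(2,6)–B(3,6)≠ B(2,7)–R(3,7)≠  → 8/10 unlike.
Row 3: B(3,1)–B(3,2)= B(3,1)–R(4,1)≠ B(3,2)–B(3,3)= B(3,2)–B(4,2)= B(3,3)–B(3,4)= B(3,3)–R(4,3)≠ B(3,4)–R(3,5)≠ B(3,4)–B(4,4)= R(3,5)–B(3,6)≠ R(3,5)–B(4,5)≠ B(3,6)–R(3,7)≠  → 6/11 unlike.
Row 4: R(4,1)–B(4,2)≠ R(4,1)–R(5,1)= B(4,2)–R(4,3)≠ B(4,2)–B(5,2)= R(4,3)–B(4,4)≠ B(4,4)–B(4,5)= B(4,5)–B(5,5)=  → 3/7 unlike.
Row 5: R(5,1)–B(5,2)≠ B(5,5)–B(5,6)=  → 1/2 unlike.
Total adjacent occupied pairs: 37; unlike-type pairs: 21.

21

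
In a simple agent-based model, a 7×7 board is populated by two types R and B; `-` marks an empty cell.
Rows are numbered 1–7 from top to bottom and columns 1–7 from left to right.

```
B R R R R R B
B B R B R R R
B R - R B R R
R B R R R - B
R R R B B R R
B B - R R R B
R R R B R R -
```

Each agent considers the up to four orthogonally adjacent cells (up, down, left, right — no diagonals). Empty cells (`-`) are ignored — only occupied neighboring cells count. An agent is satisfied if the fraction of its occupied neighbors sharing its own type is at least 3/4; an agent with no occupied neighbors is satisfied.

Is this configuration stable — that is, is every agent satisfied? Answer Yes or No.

Row 1: (1,1)B 1/2 unhappy · (1,2)R 1/3 unhappy · (1,3)R 3/3 ok · (1,4)R 2/3 unhappy · (1,5)R 3/3 ok · (1,6)R 2/3 unhappy · (1,7)B 0/2 unhappy
Row 2: (2,1)B 3/3 ok · (2,2)B 1/4 unhappy · (2,3)R 1/3 unhappy · (2,4)B 0/4 unhappy · (2,5)R 2/4 unhappy · (2,6)R 4/4 ok · (2,7)R 2/3 unhappy
Row 3: (3,1)B 1/3 unhappy · (3,2)R 0/3 unhappy · (3,4)R 1/3 unhappy · (3,5)B 0/4 unhappy · (3,6)R 2/3 unhappy · (3,7)R 2/3 unhappy
Row 4: (4,1)R 1/3 unhappy · (4,2)B 0/4 unhappy · (4,3)R 2/3 unhappy · (4,4)R 3/4 ok · (4,5)R 1/3 unhappy · (4,7)B 0/2 unhappy
Row 5: (5,1)R 2/3 unhappy · (5,2)R 2/4 unhappy · (5,3)R 2/3 unhappy · (5,4)B 1/4 unhappy · (5,5)B 1/4 unhappy · (5,6)R 2/3 unhappy · (5,7)R 1/3 unhappy
Row 6: (6,1)B 1/3 unhappy · (6,2)B 1/3 unhappy · (6,4)R 1/3 unhappy · (6,5)R 3/4 ok · (6,6)R 3/4 ok · (6,7)B 0/2 unhappy
Row 7: (7,1)R 1/2 unhappy · (7,2)R 2/3 unhappy · (7,3)R 1/2 unhappy · (7,4)B 0/3 unhappy · (7,5)R 2/3 unhappy · (7,6)R 2/2 ok
For instance (1,1) has only 1/2 same-type neighbors, below 3/4.

No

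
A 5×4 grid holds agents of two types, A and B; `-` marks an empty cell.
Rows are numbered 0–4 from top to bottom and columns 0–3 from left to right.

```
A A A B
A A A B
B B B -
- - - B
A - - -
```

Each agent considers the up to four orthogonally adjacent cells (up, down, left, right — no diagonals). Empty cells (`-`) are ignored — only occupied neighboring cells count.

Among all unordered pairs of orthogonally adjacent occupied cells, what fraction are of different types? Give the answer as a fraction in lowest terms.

Scan each occupied cell's neighbors to the right and below so each pair is counted once.
Row 0: A(0,0)–A(0,1)= A(0,0)–A(1,0)= A(0,1)–A(0,2)= A(0,1)–A(1,1)= A(0,2)–B(0,3)≠ A(0,2)–A(1,2)= B(0,3)–B(1,3)=  → 1/7 unlike.
Row 1: A(1,0)–A(1,1)= A(1,0)–B(2,0)≠ A(1,1)–A(1,2)= A(1,1)–B(2,1)≠ A(1,2)–B(1,3)≠ A(1,2)–B(2,2)≠  → 4/6 unlike.
Row 2: B(2,0)–B(2,1)= B(2,1)–B(2,2)=  → 0/2 unlike.
Total adjacent occupied pairs: 15; unlike-type pairs: 5.
5/15 reduces to 1/3.

1/3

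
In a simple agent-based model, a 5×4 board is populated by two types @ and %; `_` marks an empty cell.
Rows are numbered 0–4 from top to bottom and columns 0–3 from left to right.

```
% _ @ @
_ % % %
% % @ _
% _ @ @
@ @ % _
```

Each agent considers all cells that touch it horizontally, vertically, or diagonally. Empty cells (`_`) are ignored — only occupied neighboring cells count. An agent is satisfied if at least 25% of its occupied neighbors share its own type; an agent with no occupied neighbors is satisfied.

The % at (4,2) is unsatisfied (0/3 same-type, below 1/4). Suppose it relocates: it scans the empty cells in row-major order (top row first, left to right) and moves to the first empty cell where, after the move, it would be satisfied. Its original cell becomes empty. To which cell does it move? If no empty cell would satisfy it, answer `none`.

(0,1)

Vacating (4,2). Empty cells in order:
  (0,1): 3/4 same-type → satisfied — stop here.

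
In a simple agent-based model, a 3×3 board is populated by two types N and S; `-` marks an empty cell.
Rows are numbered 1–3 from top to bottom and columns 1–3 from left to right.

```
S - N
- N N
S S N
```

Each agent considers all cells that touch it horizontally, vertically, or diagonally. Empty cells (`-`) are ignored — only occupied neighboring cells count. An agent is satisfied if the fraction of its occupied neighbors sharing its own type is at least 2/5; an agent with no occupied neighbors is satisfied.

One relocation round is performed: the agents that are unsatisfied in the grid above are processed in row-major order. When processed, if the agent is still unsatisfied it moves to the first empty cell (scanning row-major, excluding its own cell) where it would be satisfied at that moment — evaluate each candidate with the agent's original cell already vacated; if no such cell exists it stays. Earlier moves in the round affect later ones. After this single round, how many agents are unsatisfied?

0

Initially unsatisfied (in order): (1,1), (3,2).
  (1,1) → (2,1).
  (3,2): now satisfied by earlier moves; stays.
Resulting grid:
- - N
S N N
S S N
All satisfied now.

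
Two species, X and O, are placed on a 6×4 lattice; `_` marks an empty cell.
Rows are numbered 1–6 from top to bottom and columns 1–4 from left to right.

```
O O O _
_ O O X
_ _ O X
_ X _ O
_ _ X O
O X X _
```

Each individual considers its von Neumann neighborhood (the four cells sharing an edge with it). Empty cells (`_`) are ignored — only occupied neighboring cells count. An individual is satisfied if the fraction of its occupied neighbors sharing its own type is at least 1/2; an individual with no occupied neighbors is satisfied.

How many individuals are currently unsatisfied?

2

(1,1)O 1/1 ✓
(1,2)O 3/3 ✓
(1,3)O 2/2 ✓
(2,2)O 2/2 ✓
(2,3)O 3/4 ✓
(2,4)X 1/2 ✓
(3,3)O 1/2 ✓
(3,4)X 1/3 ✗
(4,2)X 0/0 ✓
(4,4)O 1/2 ✓
(5,3)X 1/2 ✓
(5,4)O 1/2 ✓
(6,1)O 0/1 ✗
(6,2)X 1/2 ✓
(6,3)X 2/2 ✓
Unsatisfied: (3,4), (6,1) — 2 in total.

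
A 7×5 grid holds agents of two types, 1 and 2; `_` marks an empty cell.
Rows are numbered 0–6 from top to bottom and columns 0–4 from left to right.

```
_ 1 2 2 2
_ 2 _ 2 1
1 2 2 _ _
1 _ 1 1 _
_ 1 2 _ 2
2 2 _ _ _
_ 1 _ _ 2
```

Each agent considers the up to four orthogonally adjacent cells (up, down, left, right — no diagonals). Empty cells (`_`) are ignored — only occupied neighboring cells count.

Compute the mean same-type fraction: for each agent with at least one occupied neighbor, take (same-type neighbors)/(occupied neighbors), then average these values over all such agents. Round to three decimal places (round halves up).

0.463

(0,1)1 0/2
(0,2)2 1/2
(0,3)2 3/3
(0,4)2 1/2
(1,1)2 1/2
(1,3)2 1/2
(1,4)1 0/2
(2,0)1 1/2
(2,1)2 2/3
(2,2)2 1/2
(3,0)1 1/1
(3,2)1 1/3
(3,3)1 1/1
(4,1)1 0/2
(4,2)2 0/2
(4,4)2 — no occupied neighbors
(5,0)2 1/1
(5,1)2 1/3
(6,1)1 0/1
(6,4)2 — no occupied neighbors
Sum over 18 agents: 0/2 + 1/2 + 3/3 + 1/2 + 1/2 + 1/2 + 0/2 + 1/2 + 2/3 + 1/2 + 1/1 + 1/3 + 1/1 + 0/2 + 0/2 + 1/1 + 1/3 + 0/1 = 25/3; mean = 25/3 ÷ 18 = 25/54 = 0.462962… → 0.463.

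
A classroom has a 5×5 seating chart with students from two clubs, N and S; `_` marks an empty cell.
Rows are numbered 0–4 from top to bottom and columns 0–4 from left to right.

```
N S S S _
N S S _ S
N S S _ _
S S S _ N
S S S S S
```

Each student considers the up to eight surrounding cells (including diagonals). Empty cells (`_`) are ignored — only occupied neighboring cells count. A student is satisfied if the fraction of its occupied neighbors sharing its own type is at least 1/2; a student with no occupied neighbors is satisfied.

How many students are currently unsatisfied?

(0,0)N 1/3 unhappy
(0,1)S 3/5 ok
(0,2)S 4/4 ok
(0,3)S 3/3 ok
(1,0)N 2/5 unhappy
(1,1)S 5/8 ok
(1,2)S 6/6 ok
(1,4)S 1/1 ok
(2,0)N 1/5 unhappy
(2,1)S 6/8 ok
(2,2)S 5/5 ok
(3,0)S 4/5 ok
(3,1)S 7/8 ok
(3,2)S 6/6 ok
(3,4)N 0/2 unhappy
(4,0)S 3/3 ok
(4,1)S 5/5 ok
(4,2)S 4/4 ok
(4,3)S 3/4 ok
(4,4)S 1/2 ok
Unsatisfied: (0,0), (1,0), (2,0), (3,4) — 4 in total.

4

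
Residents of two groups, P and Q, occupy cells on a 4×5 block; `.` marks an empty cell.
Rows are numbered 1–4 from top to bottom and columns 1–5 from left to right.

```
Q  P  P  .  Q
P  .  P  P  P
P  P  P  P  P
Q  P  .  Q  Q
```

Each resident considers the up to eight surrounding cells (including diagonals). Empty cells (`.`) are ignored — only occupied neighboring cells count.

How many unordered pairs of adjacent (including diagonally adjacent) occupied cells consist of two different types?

Scan each occupied cell's neighbors to the right and below (and the two forward diagonals) so each pair is counted once.
Row 1: Q(1,1)–P(1,2)≠ Q(1,1)–P(2,1)≠ P(1,2)–P(1,3)= P(1,2)–P(2,3)= P(1,2)–P(2,1)= P(1,3)–P(2,3)= P(1,3)–P(2,4)= Q(1,5)–P(2,5)≠ Q(1,5)–P(2,4)≠  → 4/9 unlike.
Row 2: P(2,1)–P(3,1)= P(2,1)–P(3,2)= P(2,3)–P(2,4)= P(2,3)–P(3,3)= P(2,3)–P(3,4)= P(2,3)–P(3,2)= P(2,4)–P(2,5)= P(2,4)–P(3,4)= P(2,4)–P(3,5)= P(2,4)–P(3,3)= P(2,5)–P(3,5)= P(2,5)–P(3,4)=  → 0/12 unlike.
Row 3: P(3,1)–P(3,2)= P(3,1)–Q(4,1)≠ P(3,1)–P(4,2)= P(3,2)–P(3,3)= P(3,2)–P(4,2)= P(3,2)–Q(4,1)≠ P(3,3)–P(3,4)= P(3,3)–Q(4,4)≠ P(3,3)–P(4,2)= P(3,4)–P(3,5)= P(3,4)–Q(4,4)≠ P(3,4)–Q(4,5)≠ P(3,5)–Q(4,5)≠ P(3,5)–Q(4,4)≠  → 7/14 unlike.
Row 4: Q(4,1)–P(4,2)≠ Q(4,4)–Q(4,5)=  → 1/2 unlike.
Total adjacent occupied pairs: 37; unlike-type pairs: 12.

12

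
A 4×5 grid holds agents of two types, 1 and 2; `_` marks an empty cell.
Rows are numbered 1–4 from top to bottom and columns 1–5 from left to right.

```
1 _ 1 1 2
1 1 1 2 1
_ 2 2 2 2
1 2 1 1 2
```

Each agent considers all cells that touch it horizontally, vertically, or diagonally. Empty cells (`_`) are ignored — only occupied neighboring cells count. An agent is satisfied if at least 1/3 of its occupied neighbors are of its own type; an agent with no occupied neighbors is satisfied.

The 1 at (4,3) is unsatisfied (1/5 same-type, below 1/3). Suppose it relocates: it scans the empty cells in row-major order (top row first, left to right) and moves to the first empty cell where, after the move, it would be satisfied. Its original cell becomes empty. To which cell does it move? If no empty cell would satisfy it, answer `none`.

Vacating (4,3). Empty cells in order:
  (1,2): 5/5 same-type → satisfied — stop here.

(1,2)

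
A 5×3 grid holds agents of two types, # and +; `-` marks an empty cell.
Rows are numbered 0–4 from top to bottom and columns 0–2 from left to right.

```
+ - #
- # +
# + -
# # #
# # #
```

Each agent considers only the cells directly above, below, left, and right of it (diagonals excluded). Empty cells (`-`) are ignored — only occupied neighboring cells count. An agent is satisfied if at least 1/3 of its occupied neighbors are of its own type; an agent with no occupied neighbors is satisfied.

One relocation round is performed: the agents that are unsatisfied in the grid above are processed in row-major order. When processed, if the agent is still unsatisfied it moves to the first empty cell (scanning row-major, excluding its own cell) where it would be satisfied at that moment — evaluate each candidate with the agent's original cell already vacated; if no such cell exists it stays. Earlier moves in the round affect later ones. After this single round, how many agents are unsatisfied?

1

Initially unsatisfied (in order): (0,2), (1,1), (1,2), (2,1).
  (0,2) → (0,1).
  (1,1): now satisfied by earlier moves; stays.
  (1,2) → (1,0).
  (2,1): no empty cell satisfies it; stays.
Resulting grid:
+ # -
+ # -
# + -
# # #
# # #
Unsatisfied now: (2,1).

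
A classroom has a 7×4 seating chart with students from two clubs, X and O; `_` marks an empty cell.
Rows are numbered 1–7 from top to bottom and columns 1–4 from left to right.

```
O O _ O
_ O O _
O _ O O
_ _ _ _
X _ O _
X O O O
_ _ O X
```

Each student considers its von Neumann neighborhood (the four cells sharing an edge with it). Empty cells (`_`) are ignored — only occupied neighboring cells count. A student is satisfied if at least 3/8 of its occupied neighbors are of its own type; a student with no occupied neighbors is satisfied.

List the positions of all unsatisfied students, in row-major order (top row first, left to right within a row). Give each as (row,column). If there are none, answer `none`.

(7,4)

Row 1: (1,1)O 1/1 ✓ · (1,2)O 2/2 ✓ · (1,4)O 0/0 ✓
Row 2: (2,2)O 2/2 ✓ · (2,3)O 2/2 ✓
Row 3: (3,1)O 0/0 ✓ · (3,3)O 2/2 ✓ · (3,4)O 1/1 ✓
Row 5: (5,1)X 1/1 ✓ · (5,3)O 1/1 ✓
Row 6: (6,1)X 1/2 ✓ · (6,2)O 1/2 ✓ · (6,3)O 4/4 ✓ · (6,4)O 1/2 ✓
Row 7: (7,3)O 1/2 ✓ · (7,4)X 0/2 ✗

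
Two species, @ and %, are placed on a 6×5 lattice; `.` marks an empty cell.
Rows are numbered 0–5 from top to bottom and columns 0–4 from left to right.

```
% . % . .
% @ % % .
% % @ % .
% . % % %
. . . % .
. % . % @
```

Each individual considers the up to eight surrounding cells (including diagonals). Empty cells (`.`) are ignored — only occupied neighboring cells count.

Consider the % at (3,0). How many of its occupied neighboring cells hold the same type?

Occupied neighbors of (3,0): (2,0)=%, (2,1)=%.
Same type (%): 2 of 2.

2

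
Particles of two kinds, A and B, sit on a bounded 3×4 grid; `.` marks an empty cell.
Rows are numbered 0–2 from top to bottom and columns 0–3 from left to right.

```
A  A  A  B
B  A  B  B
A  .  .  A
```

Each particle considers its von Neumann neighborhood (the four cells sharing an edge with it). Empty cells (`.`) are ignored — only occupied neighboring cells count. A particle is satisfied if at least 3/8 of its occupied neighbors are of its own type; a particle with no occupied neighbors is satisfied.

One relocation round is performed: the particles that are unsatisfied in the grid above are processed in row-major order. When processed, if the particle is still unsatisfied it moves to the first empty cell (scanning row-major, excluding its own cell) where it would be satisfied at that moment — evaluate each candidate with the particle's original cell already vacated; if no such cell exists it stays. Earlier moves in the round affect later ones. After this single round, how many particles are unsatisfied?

Initially unsatisfied (in order): (0,2), (1,0), (1,1), (1,2), (2,0), (2,3).
  (0,2) → (2,1).
  (1,0) → (0,2).
  (1,1): now satisfied by earlier moves; stays.
  (1,2): now satisfied by earlier moves; stays.
  (2,0): now satisfied by earlier moves; stays.
  (2,3) → (1,0).
Resulting grid:
A A B B
A A B B
A A . .
All satisfied now.

0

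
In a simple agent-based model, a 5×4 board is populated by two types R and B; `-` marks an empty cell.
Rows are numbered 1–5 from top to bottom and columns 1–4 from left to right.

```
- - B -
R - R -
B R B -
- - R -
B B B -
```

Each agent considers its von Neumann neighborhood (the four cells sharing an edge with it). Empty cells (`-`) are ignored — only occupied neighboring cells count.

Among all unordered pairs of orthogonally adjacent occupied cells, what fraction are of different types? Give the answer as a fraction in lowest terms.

7/9

Scan each occupied cell's neighbors to the right and below so each pair is counted once.
Row 1: B(1,3)–R(2,3)≠  → 1/1 unlike.
Row 2: R(2,1)–B(3,1)≠ R(2,3)–B(3,3)≠  → 2/2 unlike.
Row 3: B(3,1)–R(3,2)≠ R(3,2)–B(3,3)≠ B(3,3)–R(4,3)≠  → 3/3 unlike.
Row 4: R(4,3)–B(5,3)≠  → 1/1 unlike.
Row 5: B(5,1)–B(5,2)= B(5,2)–B(5,3)=  → 0/2 unlike.
Total adjacent occupied pairs: 9; unlike-type pairs: 7.
7/9 is already in lowest terms.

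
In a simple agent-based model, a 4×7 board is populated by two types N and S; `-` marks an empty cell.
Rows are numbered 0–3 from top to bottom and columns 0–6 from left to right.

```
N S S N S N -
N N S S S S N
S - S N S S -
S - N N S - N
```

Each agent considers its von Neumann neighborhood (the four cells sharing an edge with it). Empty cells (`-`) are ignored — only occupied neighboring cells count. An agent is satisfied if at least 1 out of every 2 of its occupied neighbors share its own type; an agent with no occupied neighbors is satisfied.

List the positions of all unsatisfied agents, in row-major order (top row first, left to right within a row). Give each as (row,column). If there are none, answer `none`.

(0,1), (0,3), (0,4), (0,5), (1,1), (1,6), (2,2), (2,3)

(0,0)N 1/2 ✓
(0,1)S 1/3 ✗
(0,2)S 2/3 ✓
(0,3)N 0/3 ✗
(0,4)S 1/3 ✗
(0,5)N 0/2 ✗
(1,0)N 2/3 ✓
(1,1)N 1/3 ✗
(1,2)S 3/4 ✓
(1,3)S 2/4 ✓
(1,4)S 4/4 ✓
(1,5)S 2/4 ✓
(1,6)N 0/1 ✗
(2,0)S 1/2 ✓
(2,2)S 1/3 ✗
(2,3)N 1/4 ✗
(2,4)S 3/4 ✓
(2,5)S 2/2 ✓
(3,0)S 1/1 ✓
(3,2)N 1/2 ✓
(3,3)N 2/3 ✓
(3,4)S 1/2 ✓
(3,6)N 0/0 ✓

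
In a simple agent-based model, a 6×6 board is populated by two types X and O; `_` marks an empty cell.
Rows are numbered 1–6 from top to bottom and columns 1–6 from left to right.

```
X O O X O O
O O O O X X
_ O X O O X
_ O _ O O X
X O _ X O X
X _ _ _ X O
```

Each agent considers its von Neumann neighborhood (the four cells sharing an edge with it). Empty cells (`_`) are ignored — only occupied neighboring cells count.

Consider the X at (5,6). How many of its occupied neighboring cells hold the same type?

Occupied neighbors of (5,6): (4,6)=X, (6,6)=O, (5,5)=O.
Same type (X): 1 of 3.

1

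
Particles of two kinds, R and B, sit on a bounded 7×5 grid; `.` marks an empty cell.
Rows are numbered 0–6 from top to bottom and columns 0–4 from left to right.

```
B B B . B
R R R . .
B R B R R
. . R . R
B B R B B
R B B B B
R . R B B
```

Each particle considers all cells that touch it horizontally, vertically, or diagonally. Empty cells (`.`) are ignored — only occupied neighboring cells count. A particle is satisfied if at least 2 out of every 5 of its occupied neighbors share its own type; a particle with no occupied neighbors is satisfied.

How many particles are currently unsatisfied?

(0,0)B 1/3 unhappy
(0,1)B 2/5 ok
(0,2)B 1/3 unhappy
(0,4)B 0/0 ok
(1,0)R 2/5 ok
(1,1)R 3/8 unhappy
(1,2)R 3/6 ok
(2,0)B 0/3 unhappy
(2,1)R 4/6 ok
(2,2)B 0/5 unhappy
(2,3)R 4/5 ok
(2,4)R 2/2 ok
(3,2)R 3/6 ok
(3,4)R 2/4 ok
(4,0)B 2/3 ok
(4,1)B 3/6 ok
(4,2)R 1/6 unhappy
(4,3)B 4/7 ok
(4,4)B 3/4 ok
(5,0)R 1/4 unhappy
(5,1)B 3/7 ok
(5,2)B 5/7 ok
(5,3)B 6/8 ok
(5,4)B 5/5 ok
(6,0)R 1/2 ok
(6,2)R 0/4 unhappy
(6,3)B 4/5 ok
(6,4)B 3/3 ok
Unsatisfied: (0,0), (0,2), (1,1), (2,0), (2,2), (4,2), (5,0), (6,2) — 8 in total.

8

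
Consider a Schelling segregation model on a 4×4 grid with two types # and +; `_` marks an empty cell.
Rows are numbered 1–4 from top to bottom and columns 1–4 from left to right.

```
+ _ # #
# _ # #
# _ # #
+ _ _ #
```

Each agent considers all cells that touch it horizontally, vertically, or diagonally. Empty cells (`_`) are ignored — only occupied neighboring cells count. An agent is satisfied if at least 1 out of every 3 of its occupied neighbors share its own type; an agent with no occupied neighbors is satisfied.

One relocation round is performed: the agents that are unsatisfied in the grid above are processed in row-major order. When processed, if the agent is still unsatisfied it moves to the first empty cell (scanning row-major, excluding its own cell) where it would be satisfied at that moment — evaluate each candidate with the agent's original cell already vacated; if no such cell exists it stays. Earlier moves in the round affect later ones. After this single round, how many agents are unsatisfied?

0

Initially unsatisfied (in order): (1,1), (4,1).
  (1,1) → (4,2).
  (4,1): now satisfied by earlier moves; stays.
Resulting grid:
_ _ # #
# _ # #
# _ # #
+ + _ #
All satisfied now.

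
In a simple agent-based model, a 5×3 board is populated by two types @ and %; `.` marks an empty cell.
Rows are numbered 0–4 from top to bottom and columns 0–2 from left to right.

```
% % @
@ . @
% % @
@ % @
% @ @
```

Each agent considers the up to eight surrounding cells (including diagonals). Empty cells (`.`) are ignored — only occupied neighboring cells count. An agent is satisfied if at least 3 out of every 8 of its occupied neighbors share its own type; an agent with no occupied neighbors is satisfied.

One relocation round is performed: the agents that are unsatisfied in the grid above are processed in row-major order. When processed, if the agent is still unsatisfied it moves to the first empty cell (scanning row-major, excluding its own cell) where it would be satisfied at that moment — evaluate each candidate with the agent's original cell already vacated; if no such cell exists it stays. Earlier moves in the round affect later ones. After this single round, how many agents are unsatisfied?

Initially unsatisfied (in order): (0,1), (1,0), (2,1), (3,0), (4,0).
  (0,1) → (1,1).
  (1,0) → (0,1).
  (2,1): now satisfied by earlier moves; stays.
  (3,0): no empty cell satisfies it; stays.
  (4,0) → (1,0).
Resulting grid:
% @ @
% % @
% % @
@ % @
. @ @
Unsatisfied now: (3,0), (3,1).

2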